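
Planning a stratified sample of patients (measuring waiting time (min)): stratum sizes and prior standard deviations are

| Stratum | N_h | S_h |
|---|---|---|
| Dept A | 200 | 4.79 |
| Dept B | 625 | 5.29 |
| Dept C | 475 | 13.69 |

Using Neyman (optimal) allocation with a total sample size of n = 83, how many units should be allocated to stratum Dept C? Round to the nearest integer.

Neyman allocation: n_h = n · N_h S_h / Σ N_i S_i, with n = 83.
  stratum Dept A: N_h·S_h = 200·4.79 = 958.00
  stratum Dept B: N_h·S_h = 625·5.29 = 3306.25
  stratum Dept C: N_h·S_h = 475·13.69 = 6502.75
Σ N_h S_h = 10767.00
n for stratum Dept C = 83·6502.75/10767.00 = 50.128 → 50

50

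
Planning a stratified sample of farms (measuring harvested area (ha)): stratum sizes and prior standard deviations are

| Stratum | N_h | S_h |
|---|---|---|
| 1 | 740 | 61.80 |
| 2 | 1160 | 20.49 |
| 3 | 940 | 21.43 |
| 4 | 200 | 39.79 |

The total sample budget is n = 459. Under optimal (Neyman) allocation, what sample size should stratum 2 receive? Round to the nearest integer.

Neyman allocation: n_h = n · N_h S_h / Σ N_i S_i, with n = 459.
  stratum 1: N_h·S_h = 740·61.80 = 45732.00
  stratum 2: N_h·S_h = 1160·20.49 = 23768.40
  stratum 3: N_h·S_h = 940·21.43 = 20144.20
  stratum 4: N_h·S_h = 200·39.79 = 7958.00
Σ N_h S_h = 97602.60
n for stratum 2 = 459·23768.40/97602.60 = 111.777 → 112

112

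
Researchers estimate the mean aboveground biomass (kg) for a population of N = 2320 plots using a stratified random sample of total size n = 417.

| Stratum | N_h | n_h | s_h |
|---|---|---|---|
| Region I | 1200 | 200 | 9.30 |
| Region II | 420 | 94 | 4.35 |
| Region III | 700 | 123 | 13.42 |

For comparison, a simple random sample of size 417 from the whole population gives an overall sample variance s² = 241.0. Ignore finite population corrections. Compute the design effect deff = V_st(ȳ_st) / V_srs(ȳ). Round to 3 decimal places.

deff ≈ 0.442

V̂(ȳ_st) = Σ W_h² s_h²/n_h, with W_h = N_h/N and N = 2320:
  stratum Region I: (1200/2320)²·9.30²/200 = 0.115697
  stratum Region II: (420/2320)²·4.35²/94 = 0.00659741
  stratum Region III: (700/2320)²·13.42²/123 = 0.133297
V_st = 0.255591
V_srs = s²/n = 241.0/417 = 0.577938
deff = V_st / V_srs = 0.255591/0.577938 = 0.4422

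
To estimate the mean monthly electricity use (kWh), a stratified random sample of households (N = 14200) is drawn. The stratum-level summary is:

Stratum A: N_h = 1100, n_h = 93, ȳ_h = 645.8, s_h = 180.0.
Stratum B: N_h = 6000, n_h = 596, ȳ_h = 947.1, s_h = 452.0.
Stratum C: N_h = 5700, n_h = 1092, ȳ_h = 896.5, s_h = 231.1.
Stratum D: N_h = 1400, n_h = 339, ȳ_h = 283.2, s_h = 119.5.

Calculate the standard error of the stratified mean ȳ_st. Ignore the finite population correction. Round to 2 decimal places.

SE(ȳ_st) ≈ 8.46

V̂(ȳ_st) = Σ W_h² s_h²/n_h, with W_h = N_h/N and N = 14200:
  stratum A: (1100/14200)²·180.0²/93 = 2.0906
  stratum B: (6000/14200)²·452.0²/596 = 61.2007
  stratum C: (5700/14200)²·231.1²/1092 = 7.88044
  stratum D: (1400/14200)²·119.5²/339 = 0.409464
V̂(ȳ_st) = 71.5812
SE(ȳ_st) = √71.5812 = 8.46057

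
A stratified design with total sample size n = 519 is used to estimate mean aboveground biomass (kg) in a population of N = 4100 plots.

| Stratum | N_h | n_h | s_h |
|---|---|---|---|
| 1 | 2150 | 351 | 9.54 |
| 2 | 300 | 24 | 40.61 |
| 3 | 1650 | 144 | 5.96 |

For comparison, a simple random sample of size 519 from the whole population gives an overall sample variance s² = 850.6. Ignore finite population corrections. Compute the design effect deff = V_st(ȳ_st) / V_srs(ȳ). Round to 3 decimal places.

V̂(ȳ_st) = Σ W_h² s_h²/n_h, with W_h = N_h/N and N = 4100:
  stratum 1: (2150/4100)²·9.54²/351 = 0.0713015
  stratum 2: (300/4100)²·40.61²/24 = 0.3679
  stratum 3: (1650/4100)²·5.96²/144 = 0.0399512
V_st = 0.479153
V_srs = s²/n = 850.6/519 = 1.63892
deff = V_st / V_srs = 0.479153/1.63892 = 0.2924

deff ≈ 0.292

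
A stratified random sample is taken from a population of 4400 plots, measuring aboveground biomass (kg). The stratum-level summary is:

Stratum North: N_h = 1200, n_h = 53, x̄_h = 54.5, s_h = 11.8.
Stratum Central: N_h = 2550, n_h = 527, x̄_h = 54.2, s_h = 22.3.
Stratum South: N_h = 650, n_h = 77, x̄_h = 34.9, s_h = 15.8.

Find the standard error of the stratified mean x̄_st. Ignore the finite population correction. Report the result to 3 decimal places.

SE(x̄_st) ≈ 0.764

V̂(x̄_st) = Σ W_h² s_h²/n_h, with W_h = N_h/N and N = 4400:
  stratum North: (1200/4400)²·11.8²/53 = 0.195409
  stratum Central: (2550/4400)²·22.3²/527 = 0.316938
  stratum South: (650/4400)²·15.8²/77 = 0.070753
V̂(x̄_st) = 0.5831
SE(x̄_st) = √0.5831 = 0.76361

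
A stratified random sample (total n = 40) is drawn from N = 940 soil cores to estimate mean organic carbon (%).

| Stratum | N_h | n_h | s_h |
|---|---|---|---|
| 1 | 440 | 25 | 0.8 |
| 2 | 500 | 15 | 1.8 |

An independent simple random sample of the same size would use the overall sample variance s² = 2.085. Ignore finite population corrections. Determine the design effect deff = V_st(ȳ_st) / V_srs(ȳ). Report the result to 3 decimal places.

deff ≈ 1.280

V̂(ȳ_st) = Σ W_h² s_h²/n_h, with W_h = N_h/N and N = 940:
  stratum 1: (440/940)²·0.8²/25 = 0.00560905
  stratum 2: (500/940)²·1.8²/15 = 0.0611136
V_st = 0.0667227
V_srs = s²/n = 2.085/40 = 0.052125
deff = V_st / V_srs = 0.0667227/0.052125 = 1.2801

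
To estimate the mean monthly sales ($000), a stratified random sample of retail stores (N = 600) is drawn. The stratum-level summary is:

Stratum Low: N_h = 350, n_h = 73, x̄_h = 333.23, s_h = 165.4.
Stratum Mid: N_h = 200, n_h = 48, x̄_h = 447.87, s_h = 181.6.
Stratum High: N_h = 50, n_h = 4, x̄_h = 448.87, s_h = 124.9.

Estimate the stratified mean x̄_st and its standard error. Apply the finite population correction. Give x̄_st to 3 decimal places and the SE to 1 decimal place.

x̄_st = Σ W_h x̄_h = (350·333.23 + 200·447.87 + 50·448.87)/600 = 381.08000
V̂(x̄_st) = Σ W_h² (1 − n_h/N_h) s_h²/n_h, with W_h = N_h/N and N = 600:
  stratum Low: (350/600)²·(1 − 73/350)·165.4²/73 = 100.924
  stratum Mid: (200/600)²·(1 − 48/200)·181.6²/48 = 58.0178
  stratum High: (50/600)²·(1 − 4/50)·124.9²/4 = 24.9167
V̂(x̄_st) = 183.858
SE(x̄_st) = √183.858 = 13.5594

x̄_st ≈ 381.080, SE ≈ 13.6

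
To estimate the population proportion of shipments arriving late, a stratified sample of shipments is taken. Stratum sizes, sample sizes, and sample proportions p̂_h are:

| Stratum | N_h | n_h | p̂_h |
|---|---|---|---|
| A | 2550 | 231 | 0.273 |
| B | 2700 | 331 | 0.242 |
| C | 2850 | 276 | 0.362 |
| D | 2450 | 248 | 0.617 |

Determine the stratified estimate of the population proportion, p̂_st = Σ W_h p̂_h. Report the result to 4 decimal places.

N = 10550; stratum weights W_h = N_h/N.
p̂_st = Σ W_h p̂_h = (2550·0.273 + 2700·0.242 + 2850·0.362 + 2450·0.617)/10550 = 0.36900

p̂_st ≈ 0.3690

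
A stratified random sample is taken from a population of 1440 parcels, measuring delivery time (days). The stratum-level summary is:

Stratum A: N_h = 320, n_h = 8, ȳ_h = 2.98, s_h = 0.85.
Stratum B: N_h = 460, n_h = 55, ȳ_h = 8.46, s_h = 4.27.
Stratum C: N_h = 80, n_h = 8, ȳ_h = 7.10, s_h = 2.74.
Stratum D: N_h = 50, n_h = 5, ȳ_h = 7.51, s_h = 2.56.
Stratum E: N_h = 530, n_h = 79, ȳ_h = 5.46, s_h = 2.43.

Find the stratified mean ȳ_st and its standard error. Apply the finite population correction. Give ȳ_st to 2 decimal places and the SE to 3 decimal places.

ȳ_st = Σ W_h ȳ_h = (320·2.98 + 460·8.46 + 80·7.10 + 50·7.51 + 530·5.46)/1440 = 6.02951
V̂(ȳ_st) = Σ W_h² (1 − n_h/N_h) s_h²/n_h, with W_h = N_h/N and N = 1440:
  stratum A: (320/1440)²·(1 − 8/320)·0.85²/8 = 0.00434838
  stratum B: (460/1440)²·(1 − 55/460)·4.27²/55 = 0.0297839
  stratum C: (80/1440)²·(1 − 8/80)·2.74²/8 = 0.00260681
  stratum D: (50/1440)²·(1 − 5/50)·2.56²/5 = 0.00142222
  stratum E: (530/1440)²·(1 − 79/530)·2.43²/79 = 0.00861614
V̂(ȳ_st) = 0.0467774
SE(ȳ_st) = √0.0467774 = 0.216281

ȳ_st ≈ 6.03, SE ≈ 0.216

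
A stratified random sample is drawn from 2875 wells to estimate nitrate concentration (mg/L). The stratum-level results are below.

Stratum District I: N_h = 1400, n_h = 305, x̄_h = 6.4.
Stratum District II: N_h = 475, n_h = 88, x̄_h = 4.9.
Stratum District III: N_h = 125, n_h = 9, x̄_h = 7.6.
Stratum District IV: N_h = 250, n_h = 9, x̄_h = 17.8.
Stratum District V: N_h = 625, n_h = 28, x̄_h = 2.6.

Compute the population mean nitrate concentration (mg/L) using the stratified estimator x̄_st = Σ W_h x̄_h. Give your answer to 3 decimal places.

x̄_st ≈ 6.370

N = Σ N_h = 2875. Stratum weights W_h = N_h/N.
x̄_st = (1400·6.4 + 475·4.9 + 125·7.6 + 250·17.8 + 625·2.6) / 2875 = 6.36957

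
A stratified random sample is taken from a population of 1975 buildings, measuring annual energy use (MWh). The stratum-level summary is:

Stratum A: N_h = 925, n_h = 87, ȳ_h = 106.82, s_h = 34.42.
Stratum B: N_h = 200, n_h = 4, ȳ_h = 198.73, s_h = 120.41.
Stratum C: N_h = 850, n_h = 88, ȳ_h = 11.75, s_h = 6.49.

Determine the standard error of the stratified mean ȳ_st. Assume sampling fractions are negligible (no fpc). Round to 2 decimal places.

V̂(ȳ_st) = Σ W_h² s_h²/n_h, with W_h = N_h/N and N = 1975:
  stratum A: (925/1975)²·34.42²/87 = 2.98711
  stratum B: (200/1975)²·120.41²/4 = 37.1699
  stratum C: (850/1975)²·6.49²/88 = 0.0886565
V̂(ȳ_st) = 40.2456
SE(ȳ_st) = √40.2456 = 6.34394

SE(ȳ_st) ≈ 6.34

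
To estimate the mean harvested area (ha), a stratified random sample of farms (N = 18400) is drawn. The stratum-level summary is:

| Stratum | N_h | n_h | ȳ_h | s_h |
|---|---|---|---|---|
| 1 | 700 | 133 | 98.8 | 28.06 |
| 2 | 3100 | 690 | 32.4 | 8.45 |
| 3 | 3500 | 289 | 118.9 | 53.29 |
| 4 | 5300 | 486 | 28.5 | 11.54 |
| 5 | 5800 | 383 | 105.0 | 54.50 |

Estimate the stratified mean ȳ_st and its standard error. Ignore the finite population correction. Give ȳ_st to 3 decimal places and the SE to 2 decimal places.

ȳ_st ≈ 73.141, SE ≈ 1.08

ȳ_st = Σ W_h ȳ_h = (700·98.8 + 3100·32.4 + 3500·118.9 + 5300·28.5 + 5800·105.0)/18400 = 73.14130
V̂(ȳ_st) = Σ W_h² s_h²/n_h, with W_h = N_h/N and N = 18400:
  stratum 1: (700/18400)²·28.06²/133 = 0.00856809
  stratum 2: (3100/18400)²·8.45²/690 = 0.00293733
  stratum 3: (3500/18400)²·53.29²/289 = 0.355545
  stratum 4: (5300/18400)²·11.54²/486 = 0.0227348
  stratum 5: (5800/18400)²·54.50²/383 = 0.770574
V̂(ȳ_st) = 1.16036
SE(ȳ_st) = √1.16036 = 1.0772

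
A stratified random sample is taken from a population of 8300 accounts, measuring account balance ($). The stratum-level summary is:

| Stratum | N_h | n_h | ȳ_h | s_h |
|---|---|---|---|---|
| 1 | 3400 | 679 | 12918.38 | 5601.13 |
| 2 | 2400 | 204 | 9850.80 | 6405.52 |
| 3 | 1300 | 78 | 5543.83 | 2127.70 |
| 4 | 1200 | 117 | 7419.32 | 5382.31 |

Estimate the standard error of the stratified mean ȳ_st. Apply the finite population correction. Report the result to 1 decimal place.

V̂(ȳ_st) = Σ W_h² (1 − n_h/N_h) s_h²/n_h, with W_h = N_h/N and N = 8300:
  stratum 1: (3400/8300)²·(1 − 679/3400)·5601.13²/679 = 6204.87
  stratum 2: (2400/8300)²·(1 − 204/2400)·6405.52²/204 = 15387.4
  stratum 3: (1300/8300)²·(1 − 78/1300)·2127.70²/78 = 1338.4
  stratum 4: (1200/8300)²·(1 − 117/1200)·5382.31²/117 = 4670.95
V̂(ȳ_st) = 27601.6
SE(ȳ_st) = √27601.6 = 166.137

SE(ȳ_st) ≈ 166.1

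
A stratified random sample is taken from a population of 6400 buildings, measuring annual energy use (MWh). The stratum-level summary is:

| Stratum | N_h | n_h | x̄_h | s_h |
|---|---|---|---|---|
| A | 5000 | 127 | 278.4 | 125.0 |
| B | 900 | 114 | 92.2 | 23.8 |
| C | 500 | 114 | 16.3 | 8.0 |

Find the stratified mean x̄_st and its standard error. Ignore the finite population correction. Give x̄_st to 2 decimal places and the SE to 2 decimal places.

x̄_st ≈ 231.74, SE ≈ 8.67

x̄_st = Σ W_h x̄_h = (5000·278.4 + 900·92.2 + 500·16.3)/6400 = 231.73906
V̂(x̄_st) = Σ W_h² s_h²/n_h, with W_h = N_h/N and N = 6400:
  stratum A: (5000/6400)²·125.0²/127 = 75.0925
  stratum B: (900/6400)²·23.8²/114 = 0.0982594
  stratum C: (500/6400)²·8.0²/114 = 0.00342654
V̂(x̄_st) = 75.1942
SE(x̄_st) = √75.1942 = 8.67146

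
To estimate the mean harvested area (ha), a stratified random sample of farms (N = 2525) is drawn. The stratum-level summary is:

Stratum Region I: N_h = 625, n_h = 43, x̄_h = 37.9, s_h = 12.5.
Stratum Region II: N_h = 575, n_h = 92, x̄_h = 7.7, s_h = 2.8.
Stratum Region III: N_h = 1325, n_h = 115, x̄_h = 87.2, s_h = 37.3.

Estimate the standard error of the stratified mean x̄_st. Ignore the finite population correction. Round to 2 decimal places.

V̂(x̄_st) = Σ W_h² s_h²/n_h, with W_h = N_h/N and N = 2525:
  stratum Region I: (625/2525)²·12.5²/43 = 0.222633
  stratum Region II: (575/2525)²·2.8²/92 = 0.00441917
  stratum Region III: (1325/2525)²·37.3²/115 = 3.33142
V̂(x̄_st) = 3.55847
SE(x̄_st) = √3.55847 = 1.88639

SE(x̄_st) ≈ 1.89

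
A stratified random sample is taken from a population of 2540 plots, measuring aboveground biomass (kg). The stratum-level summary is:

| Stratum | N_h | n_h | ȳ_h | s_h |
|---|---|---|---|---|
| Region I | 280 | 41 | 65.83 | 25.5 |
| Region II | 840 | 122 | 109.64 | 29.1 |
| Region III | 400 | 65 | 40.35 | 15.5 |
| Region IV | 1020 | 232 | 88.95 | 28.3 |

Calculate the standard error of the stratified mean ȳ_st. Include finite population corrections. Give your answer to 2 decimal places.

V̂(ȳ_st) = Σ W_h² (1 − n_h/N_h) s_h²/n_h, with W_h = N_h/N and N = 2540:
  stratum Region I: (280/2540)²·(1 − 41/280)·25.5²/41 = 0.164507
  stratum Region II: (840/2540)²·(1 − 122/840)·29.1²/122 = 0.648877
  stratum Region III: (400/2540)²·(1 − 65/400)·15.5²/65 = 0.0767693
  stratum Region IV: (1020/2540)²·(1 − 232/1020)·28.3²/232 = 0.430075
V̂(ȳ_st) = 1.32023
SE(ȳ_st) = √1.32023 = 1.14901

SE(ȳ_st) ≈ 1.15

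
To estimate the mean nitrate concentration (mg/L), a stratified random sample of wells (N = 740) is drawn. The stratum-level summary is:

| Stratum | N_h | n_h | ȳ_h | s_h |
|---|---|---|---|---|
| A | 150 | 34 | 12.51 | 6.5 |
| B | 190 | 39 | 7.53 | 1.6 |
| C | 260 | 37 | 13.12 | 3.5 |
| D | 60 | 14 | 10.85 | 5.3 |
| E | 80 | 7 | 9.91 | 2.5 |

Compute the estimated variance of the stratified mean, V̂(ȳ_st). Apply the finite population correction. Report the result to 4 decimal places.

V̂(ȳ_st) = Σ W_h² (1 − n_h/N_h) s_h²/n_h, with W_h = N_h/N and N = 740:
  stratum A: (150/740)²·(1 − 34/150)·6.5²/34 = 0.0394851
  stratum B: (190/740)²·(1 − 39/190)·1.6²/39 = 0.00343908
  stratum C: (260/740)²·(1 − 37/260)·3.5²/37 = 0.0350549
  stratum D: (60/740)²·(1 − 14/60)·5.3²/14 = 0.0101128
  stratum E: (80/740)²·(1 − 7/80)·2.5²/7 = 0.00952207
V̂(ȳ_st) = 0.097614

V̂(ȳ_st) ≈ 0.0976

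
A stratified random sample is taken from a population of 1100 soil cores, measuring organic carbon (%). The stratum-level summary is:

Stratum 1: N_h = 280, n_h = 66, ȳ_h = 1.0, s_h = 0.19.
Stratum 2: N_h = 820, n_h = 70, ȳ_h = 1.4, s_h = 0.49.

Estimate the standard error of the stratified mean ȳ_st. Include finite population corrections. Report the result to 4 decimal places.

SE(ȳ_st) ≈ 0.0421

V̂(ȳ_st) = Σ W_h² (1 − n_h/N_h) s_h²/n_h, with W_h = N_h/N and N = 1100:
  stratum 1: (280/1100)²·(1 − 66/280)·0.19²/66 = 2.70863e-05
  stratum 2: (820/1100)²·(1 − 70/820)·0.49²/70 = 0.00174335
V̂(ȳ_st) = 0.00177043
SE(ȳ_st) = √0.00177043 = 0.0420765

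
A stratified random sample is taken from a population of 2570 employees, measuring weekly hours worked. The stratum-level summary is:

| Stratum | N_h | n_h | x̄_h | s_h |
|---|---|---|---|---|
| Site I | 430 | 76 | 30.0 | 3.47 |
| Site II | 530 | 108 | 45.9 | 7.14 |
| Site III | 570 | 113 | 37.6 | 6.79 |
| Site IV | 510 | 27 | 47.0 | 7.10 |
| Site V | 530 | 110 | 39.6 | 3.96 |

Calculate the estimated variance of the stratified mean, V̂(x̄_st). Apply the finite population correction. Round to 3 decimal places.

V̂(x̄_st) = Σ W_h² (1 − n_h/N_h) s_h²/n_h, with W_h = N_h/N and N = 2570:
  stratum Site I: (430/2570)²·(1 − 76/430)·3.47²/76 = 0.00365133
  stratum Site II: (530/2570)²·(1 − 108/530)·7.14²/108 = 0.0159843
  stratum Site III: (570/2570)²·(1 − 113/570)·6.79²/113 = 0.0160911
  stratum Site IV: (510/2570)²·(1 − 27/510)·7.10²/27 = 0.0696312
  stratum Site V: (530/2570)²·(1 − 110/530)·3.96²/110 = 0.00480459
V̂(x̄_st) = 0.110163

V̂(x̄_st) ≈ 0.110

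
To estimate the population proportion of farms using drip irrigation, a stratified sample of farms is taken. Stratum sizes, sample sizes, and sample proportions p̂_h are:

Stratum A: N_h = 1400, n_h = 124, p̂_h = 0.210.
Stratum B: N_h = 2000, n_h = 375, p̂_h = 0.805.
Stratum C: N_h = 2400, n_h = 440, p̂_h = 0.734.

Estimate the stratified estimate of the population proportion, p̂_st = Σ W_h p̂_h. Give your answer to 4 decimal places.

N = 5800; stratum weights W_h = N_h/N.
p̂_st = Σ W_h p̂_h = (1400·0.210 + 2000·0.805 + 2400·0.734)/5800 = 0.63200

p̂_st ≈ 0.6320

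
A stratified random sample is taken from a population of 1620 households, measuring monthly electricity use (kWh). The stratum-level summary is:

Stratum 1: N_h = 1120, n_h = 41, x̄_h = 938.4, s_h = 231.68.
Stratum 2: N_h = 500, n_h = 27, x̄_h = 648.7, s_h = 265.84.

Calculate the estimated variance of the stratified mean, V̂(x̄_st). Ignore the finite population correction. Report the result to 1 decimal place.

V̂(x̄_st) ≈ 875.1

V̂(x̄_st) = Σ W_h² s_h²/n_h, with W_h = N_h/N and N = 1620:
  stratum 1: (1120/1620)²·231.68²/41 = 625.748
  stratum 2: (500/1620)²·265.84²/27 = 249.337
V̂(x̄_st) = 875.085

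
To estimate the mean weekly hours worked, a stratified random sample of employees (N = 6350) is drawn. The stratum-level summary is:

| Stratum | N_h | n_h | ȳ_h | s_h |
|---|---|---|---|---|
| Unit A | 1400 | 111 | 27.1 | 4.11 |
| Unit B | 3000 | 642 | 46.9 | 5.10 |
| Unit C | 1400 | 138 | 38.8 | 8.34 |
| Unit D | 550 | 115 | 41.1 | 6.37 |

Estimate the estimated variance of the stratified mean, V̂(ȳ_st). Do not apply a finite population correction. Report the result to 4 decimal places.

V̂(ȳ_st) = Σ W_h² s_h²/n_h, with W_h = N_h/N and N = 6350:
  stratum Unit A: (1400/6350)²·4.11²/111 = 0.00739723
  stratum Unit B: (3000/6350)²·5.10²/642 = 0.00904275
  stratum Unit C: (1400/6350)²·8.34²/138 = 0.0244997
  stratum Unit D: (550/6350)²·6.37²/115 = 0.00264703
V̂(ȳ_st) = 0.0435868

V̂(ȳ_st) ≈ 0.0436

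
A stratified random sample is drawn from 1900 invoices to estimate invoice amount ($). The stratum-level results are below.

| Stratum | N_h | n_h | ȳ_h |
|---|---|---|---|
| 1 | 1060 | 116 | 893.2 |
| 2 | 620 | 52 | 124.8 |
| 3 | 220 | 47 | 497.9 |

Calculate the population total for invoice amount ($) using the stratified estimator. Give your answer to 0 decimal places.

τ̂_st = Σ N_h ȳ_h = 1060·893.2 + 620·124.8 + 220·497.9 = 1133706

τ̂_st ≈ 1133706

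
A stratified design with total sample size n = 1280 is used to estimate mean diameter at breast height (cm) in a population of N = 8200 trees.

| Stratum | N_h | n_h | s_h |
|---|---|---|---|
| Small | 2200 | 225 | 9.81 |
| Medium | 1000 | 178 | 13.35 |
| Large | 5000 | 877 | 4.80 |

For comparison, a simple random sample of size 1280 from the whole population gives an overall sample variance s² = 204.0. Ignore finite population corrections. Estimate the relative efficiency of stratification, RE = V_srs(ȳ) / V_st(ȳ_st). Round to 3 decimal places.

RE ≈ 2.874

V̂(ȳ_st) = Σ W_h² s_h²/n_h, with W_h = N_h/N and N = 8200:
  stratum Small: (2200/8200)²·9.81²/225 = 0.0307874
  stratum Medium: (1000/8200)²·13.35²/178 = 0.0148907
  stratum Large: (5000/8200)²·4.80²/877 = 0.00976776
V_st = 0.0554459
V_srs = s²/n = 204.0/1280 = 0.159375
Relative efficiency = V_srs / V_st = 0.159375/0.0554459 = 2.8744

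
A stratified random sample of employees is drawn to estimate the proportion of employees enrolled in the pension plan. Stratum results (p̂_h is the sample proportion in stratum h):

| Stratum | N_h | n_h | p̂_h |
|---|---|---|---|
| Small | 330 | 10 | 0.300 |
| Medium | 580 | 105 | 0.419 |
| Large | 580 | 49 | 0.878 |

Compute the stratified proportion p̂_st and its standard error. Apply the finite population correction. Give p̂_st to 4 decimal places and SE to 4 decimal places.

p̂_st ≈ 0.5713, SE ≈ 0.0414

N = 1490; stratum weights W_h = N_h/N.
p̂_st = Σ W_h p̂_h = (330·0.300 + 580·0.419 + 580·0.878)/1490 = 0.57132
V̂(p̂_st) = Σ W_h² (1 − n_h/N_h) p̂_h(1−p̂_h)/(n_h−1):
  stratum Small: (330/1490)²·(1 − 10/330)·0.300·0.700/9 = 0.00110986
  stratum Medium: (580/1490)²·(1 − 105/580)·0.419·0.581/104 = 0.000290473
  stratum Large: (580/1490)²·(1 − 49/580)·0.878·0.122/48 = 0.000309573
V̂(p̂_st) = 0.00170991; SE = √V̂ = 0.041351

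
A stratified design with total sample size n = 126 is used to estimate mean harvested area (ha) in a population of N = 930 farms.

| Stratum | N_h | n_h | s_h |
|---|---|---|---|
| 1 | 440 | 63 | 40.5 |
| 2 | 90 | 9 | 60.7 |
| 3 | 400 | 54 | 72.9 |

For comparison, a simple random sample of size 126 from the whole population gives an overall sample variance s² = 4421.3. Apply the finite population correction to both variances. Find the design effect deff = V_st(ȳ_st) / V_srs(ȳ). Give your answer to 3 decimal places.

deff ≈ 0.797

V̂(ȳ_st) = Σ W_h² (1 − n_h/N_h) s_h²/n_h, with W_h = N_h/N and N = 930:
  stratum 1: (440/930)²·(1 − 63/440)·40.5²/63 = 4.99341
  stratum 2: (90/930)²·(1 − 9/90)·60.7²/9 = 3.45061
  stratum 3: (400/930)²·(1 − 54/400)·72.9²/54 = 15.7482
V_st = 24.1923
V_srs = (1 − 126/930)·4421.3/126 = 30.3356
deff = V_st / V_srs = 24.1923/30.3356 = 0.7975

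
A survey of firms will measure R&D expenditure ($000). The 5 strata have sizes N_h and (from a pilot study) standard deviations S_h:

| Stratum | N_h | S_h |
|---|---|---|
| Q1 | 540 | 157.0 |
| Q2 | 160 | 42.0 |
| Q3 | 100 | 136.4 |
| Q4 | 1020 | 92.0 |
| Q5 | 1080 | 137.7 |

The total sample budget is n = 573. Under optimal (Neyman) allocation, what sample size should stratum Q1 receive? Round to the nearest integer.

Neyman allocation: n_h = n · N_h S_h / Σ N_i S_i, with n = 573.
  stratum Q1: N_h·S_h = 540·157.0 = 84780.00
  stratum Q2: N_h·S_h = 160·42.0 = 6720.00
  stratum Q3: N_h·S_h = 100·136.4 = 13640.00
  stratum Q4: N_h·S_h = 1020·92.0 = 93840.00
  stratum Q5: N_h·S_h = 1080·137.7 = 148716.00
Σ N_h S_h = 347696.00
n for stratum Q1 = 573·84780.00/347696.00 = 139.717 → 140

140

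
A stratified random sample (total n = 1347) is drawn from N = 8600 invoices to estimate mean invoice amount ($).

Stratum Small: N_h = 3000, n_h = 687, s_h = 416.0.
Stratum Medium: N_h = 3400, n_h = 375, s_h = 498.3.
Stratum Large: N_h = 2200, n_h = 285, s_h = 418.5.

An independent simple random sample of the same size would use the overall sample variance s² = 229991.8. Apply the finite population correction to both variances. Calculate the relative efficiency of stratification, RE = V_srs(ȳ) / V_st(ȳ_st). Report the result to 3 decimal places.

V̂(ȳ_st) = Σ W_h² (1 − n_h/N_h) s_h²/n_h, with W_h = N_h/N and N = 8600:
  stratum Small: (3000/8600)²·(1 − 687/3000)·416.0²/687 = 23.6336
  stratum Medium: (3400/8600)²·(1 − 375/3400)·498.3²/375 = 92.0784
  stratum Large: (2200/8600)²·(1 − 285/2200)·418.5²/285 = 35.0058
V_st = 150.718
V_srs = (1 − 1347/8600)·229991.8/1347 = 144
Relative efficiency = V_srs / V_st = 144/150.718 = 0.9554

RE ≈ 0.955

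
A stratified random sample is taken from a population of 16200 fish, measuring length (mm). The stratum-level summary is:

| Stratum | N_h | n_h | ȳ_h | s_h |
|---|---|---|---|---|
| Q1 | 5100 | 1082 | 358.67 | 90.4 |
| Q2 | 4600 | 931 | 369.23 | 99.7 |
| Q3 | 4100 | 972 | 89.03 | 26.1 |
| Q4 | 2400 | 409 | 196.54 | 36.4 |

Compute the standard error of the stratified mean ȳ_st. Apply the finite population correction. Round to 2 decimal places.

SE(ȳ_st) ≈ 1.17

V̂(ȳ_st) = Σ W_h² (1 − n_h/N_h) s_h²/n_h, with W_h = N_h/N and N = 16200:
  stratum Q1: (5100/16200)²·(1 − 1082/5100)·90.4²/1082 = 0.589739
  stratum Q2: (4600/16200)²·(1 − 931/4600)·99.7²/931 = 0.68662
  stratum Q3: (4100/16200)²·(1 − 972/4100)·26.1²/972 = 0.034248
  stratum Q4: (2400/16200)²·(1 − 409/2400)·36.4²/409 = 0.0589837
V̂(ȳ_st) = 1.36959
SE(ȳ_st) = √1.36959 = 1.17029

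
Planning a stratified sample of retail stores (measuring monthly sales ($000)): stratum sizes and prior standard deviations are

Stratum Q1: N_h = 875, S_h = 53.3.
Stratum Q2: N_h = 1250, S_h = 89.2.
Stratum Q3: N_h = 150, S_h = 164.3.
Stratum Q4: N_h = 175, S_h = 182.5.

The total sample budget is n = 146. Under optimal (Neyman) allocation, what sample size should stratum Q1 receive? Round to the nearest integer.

Neyman allocation: n_h = n · N_h S_h / Σ N_i S_i, with n = 146.
  stratum Q1: N_h·S_h = 875·53.3 = 46637.50
  stratum Q2: N_h·S_h = 1250·89.2 = 111500.00
  stratum Q3: N_h·S_h = 150·164.3 = 24645.00
  stratum Q4: N_h·S_h = 175·182.5 = 31937.50
Σ N_h S_h = 214720.00
n for stratum Q1 = 146·46637.50/214720.00 = 31.711 → 32

32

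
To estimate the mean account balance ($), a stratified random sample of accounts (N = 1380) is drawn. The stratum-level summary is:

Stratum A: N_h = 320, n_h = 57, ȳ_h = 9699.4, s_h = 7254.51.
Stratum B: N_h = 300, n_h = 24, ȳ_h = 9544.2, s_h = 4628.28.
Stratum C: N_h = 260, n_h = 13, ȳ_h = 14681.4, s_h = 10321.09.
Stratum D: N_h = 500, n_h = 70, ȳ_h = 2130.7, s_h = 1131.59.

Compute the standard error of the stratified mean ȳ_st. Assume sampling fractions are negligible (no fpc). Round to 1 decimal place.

SE(ȳ_st) ≈ 620.6

V̂(ȳ_st) = Σ W_h² s_h²/n_h, with W_h = N_h/N and N = 1380:
  stratum A: (320/1380)²·7254.51²/57 = 49645.9
  stratum B: (300/1380)²·4628.28²/24 = 42180.6
  stratum C: (260/1380)²·10321.09²/13 = 290868
  stratum D: (500/1380)²·1131.59²/70 = 2401.39
V̂(ȳ_st) = 385096
SE(ȳ_st) = √385096 = 620.561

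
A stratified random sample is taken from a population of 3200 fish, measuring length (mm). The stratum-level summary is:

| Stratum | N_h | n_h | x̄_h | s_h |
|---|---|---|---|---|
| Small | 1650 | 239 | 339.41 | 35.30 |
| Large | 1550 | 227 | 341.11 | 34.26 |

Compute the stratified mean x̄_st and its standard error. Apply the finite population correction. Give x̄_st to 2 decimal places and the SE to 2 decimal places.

x̄_st ≈ 340.23, SE ≈ 1.49

x̄_st = Σ W_h x̄_h = (1650·339.41 + 1550·341.11)/3200 = 340.23344
V̂(x̄_st) = Σ W_h² (1 − n_h/N_h) s_h²/n_h, with W_h = N_h/N and N = 3200:
  stratum Small: (1650/3200)²·(1 − 239/1650)·35.30²/239 = 1.18539
  stratum Large: (1550/3200)²·(1 − 227/1550)·34.26²/227 = 1.03548
V̂(x̄_st) = 2.22087
SE(x̄_st) = √2.22087 = 1.49026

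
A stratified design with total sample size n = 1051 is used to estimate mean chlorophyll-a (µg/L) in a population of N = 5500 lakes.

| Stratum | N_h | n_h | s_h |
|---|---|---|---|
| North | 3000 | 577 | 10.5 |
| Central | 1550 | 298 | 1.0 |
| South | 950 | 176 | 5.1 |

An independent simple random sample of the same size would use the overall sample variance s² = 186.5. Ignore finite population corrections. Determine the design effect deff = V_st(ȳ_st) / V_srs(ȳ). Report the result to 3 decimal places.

V̂(ȳ_st) = Σ W_h² s_h²/n_h, with W_h = N_h/N and N = 5500:
  stratum North: (3000/5500)²·10.5²/577 = 0.0568486
  stratum Central: (1550/5500)²·1.0²/298 = 0.000266515
  stratum South: (950/5500)²·5.1²/176 = 0.0044091
V_st = 0.0615242
V_srs = s²/n = 186.5/1051 = 0.17745
deff = V_st / V_srs = 0.0615242/0.17745 = 0.3467

deff ≈ 0.347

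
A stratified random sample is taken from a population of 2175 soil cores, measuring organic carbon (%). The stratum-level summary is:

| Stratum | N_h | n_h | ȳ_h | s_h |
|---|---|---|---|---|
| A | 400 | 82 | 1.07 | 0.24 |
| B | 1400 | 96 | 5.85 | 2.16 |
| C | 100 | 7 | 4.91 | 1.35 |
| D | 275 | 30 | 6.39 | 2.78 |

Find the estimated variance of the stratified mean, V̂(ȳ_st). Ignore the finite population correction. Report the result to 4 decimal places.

V̂(ȳ_st) ≈ 0.0248

V̂(ȳ_st) = Σ W_h² s_h²/n_h, with W_h = N_h/N and N = 2175:
  stratum A: (400/2175)²·0.24²/82 = 2.3758e-05
  stratum B: (1400/2175)²·2.16²/96 = 0.020136
  stratum C: (100/2175)²·1.35²/7 = 0.000550365
  stratum D: (275/2175)²·2.78²/30 = 0.00411827
V̂(ȳ_st) = 0.0248284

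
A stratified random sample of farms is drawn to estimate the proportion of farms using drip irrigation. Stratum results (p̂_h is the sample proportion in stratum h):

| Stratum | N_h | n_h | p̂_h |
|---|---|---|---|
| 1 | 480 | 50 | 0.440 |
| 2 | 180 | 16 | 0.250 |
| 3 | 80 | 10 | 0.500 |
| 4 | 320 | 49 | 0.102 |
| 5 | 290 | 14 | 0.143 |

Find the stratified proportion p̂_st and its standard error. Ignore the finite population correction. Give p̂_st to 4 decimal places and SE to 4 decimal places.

p̂_st ≈ 0.2743, SE ≈ 0.0387

N = 1350; stratum weights W_h = N_h/N.
p̂_st = Σ W_h p̂_h = (480·0.440 + 180·0.250 + 80·0.500 + 320·0.102 + 290·0.143)/1350 = 0.27430
V̂(p̂_st) = Σ W_h² p̂_h(1−p̂_h)/(n_h−1):
  stratum 1: (480/1350)²·0.440·0.560/49 = 0.000635711
  stratum 2: (180/1350)²·0.250·0.750/15 = 0.000222222
  stratum 3: (80/1350)²·0.500·0.500/9 = 9.75461e-05
  stratum 4: (320/1350)²·0.102·0.898/48 = 0.000107218
  stratum 5: (290/1350)²·0.143·0.857/13 = 0.000435013
V̂(p̂_st) = 0.00149771; SE = √V̂ = 0.0387003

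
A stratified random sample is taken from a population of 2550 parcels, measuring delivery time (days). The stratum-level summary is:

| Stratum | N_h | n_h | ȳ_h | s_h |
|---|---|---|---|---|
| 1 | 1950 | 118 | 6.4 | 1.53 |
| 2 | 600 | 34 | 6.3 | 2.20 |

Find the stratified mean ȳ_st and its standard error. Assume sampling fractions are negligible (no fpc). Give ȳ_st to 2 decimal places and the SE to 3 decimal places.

ȳ_st ≈ 6.38, SE ≈ 0.140

ȳ_st = Σ W_h ȳ_h = (1950·6.4 + 600·6.3)/2550 = 6.37647
V̂(ȳ_st) = Σ W_h² s_h²/n_h, with W_h = N_h/N and N = 2550:
  stratum 1: (1950/2550)²·1.53²/118 = 0.0116008
  stratum 2: (600/2550)²·2.20²/34 = 0.00788113
V̂(ȳ_st) = 0.019482
SE(ȳ_st) = √0.019482 = 0.139578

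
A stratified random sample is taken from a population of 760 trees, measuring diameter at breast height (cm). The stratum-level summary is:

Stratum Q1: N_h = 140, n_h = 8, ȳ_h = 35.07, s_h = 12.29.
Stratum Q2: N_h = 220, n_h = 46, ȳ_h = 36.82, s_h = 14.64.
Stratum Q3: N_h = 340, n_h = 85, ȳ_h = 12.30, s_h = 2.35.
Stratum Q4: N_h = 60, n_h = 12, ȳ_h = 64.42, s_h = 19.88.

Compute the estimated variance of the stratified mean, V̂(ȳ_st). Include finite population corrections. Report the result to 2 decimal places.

V̂(ȳ_st) = Σ W_h² (1 − n_h/N_h) s_h²/n_h, with W_h = N_h/N and N = 760:
  stratum Q1: (140/760)²·(1 − 8/140)·12.29²/8 = 0.604072
  stratum Q2: (220/760)²·(1 − 46/220)·14.64²/46 = 0.308794
  stratum Q3: (340/760)²·(1 − 85/340)·2.35²/85 = 0.00975234
  stratum Q4: (60/760)²·(1 − 12/60)·19.88²/12 = 0.164217
V̂(ȳ_st) = 1.08683

V̂(ȳ_st) ≈ 1.09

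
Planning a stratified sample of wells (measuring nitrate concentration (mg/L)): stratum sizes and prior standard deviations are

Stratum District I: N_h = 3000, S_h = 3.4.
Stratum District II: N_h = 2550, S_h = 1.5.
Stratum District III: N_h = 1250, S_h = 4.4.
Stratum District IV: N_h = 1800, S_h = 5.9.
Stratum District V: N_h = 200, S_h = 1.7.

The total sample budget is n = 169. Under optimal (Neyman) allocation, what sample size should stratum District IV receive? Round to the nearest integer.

Neyman allocation: n_h = n · N_h S_h / Σ N_i S_i, with n = 169.
  stratum District I: N_h·S_h = 3000·3.4 = 10200.00
  stratum District II: N_h·S_h = 2550·1.5 = 3825.00
  stratum District III: N_h·S_h = 1250·4.4 = 5500.00
  stratum District IV: N_h·S_h = 1800·5.9 = 10620.00
  stratum District V: N_h·S_h = 200·1.7 = 340.00
Σ N_h S_h = 30485.00
n for stratum District IV = 169·10620.00/30485.00 = 58.874 → 59

59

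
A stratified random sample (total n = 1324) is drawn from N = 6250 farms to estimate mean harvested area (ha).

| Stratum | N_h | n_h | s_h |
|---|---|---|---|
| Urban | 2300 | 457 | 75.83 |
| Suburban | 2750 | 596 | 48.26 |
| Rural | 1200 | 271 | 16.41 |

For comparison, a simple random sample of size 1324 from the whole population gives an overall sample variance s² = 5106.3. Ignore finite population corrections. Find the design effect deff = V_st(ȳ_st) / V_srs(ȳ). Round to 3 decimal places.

deff ≈ 0.647

V̂(ȳ_st) = Σ W_h² s_h²/n_h, with W_h = N_h/N and N = 6250:
  stratum Urban: (2300/6250)²·75.83²/457 = 1.70397
  stratum Suburban: (2750/6250)²·48.26²/596 = 0.756543
  stratum Rural: (1200/6250)²·16.41²/271 = 0.0366311
V_st = 2.49714
V_srs = s²/n = 5106.3/1324 = 3.85672
deff = V_st / V_srs = 2.49714/3.85672 = 0.6475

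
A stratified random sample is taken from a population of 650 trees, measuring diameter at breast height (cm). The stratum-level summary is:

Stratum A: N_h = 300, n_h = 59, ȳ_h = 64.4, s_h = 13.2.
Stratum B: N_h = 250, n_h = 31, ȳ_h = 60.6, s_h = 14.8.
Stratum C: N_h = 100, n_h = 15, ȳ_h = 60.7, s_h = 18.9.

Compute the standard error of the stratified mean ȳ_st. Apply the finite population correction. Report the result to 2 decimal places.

SE(ȳ_st) ≈ 1.38

V̂(ȳ_st) = Σ W_h² (1 − n_h/N_h) s_h²/n_h, with W_h = N_h/N and N = 650:
  stratum A: (300/650)²·(1 − 59/300)·13.2²/59 = 0.505368
  stratum B: (250/650)²·(1 − 31/250)·14.8²/31 = 0.915628
  stratum C: (100/650)²·(1 − 15/100)·18.9²/15 = 0.479098
V̂(ȳ_st) = 1.90009
SE(ȳ_st) = √1.90009 = 1.37844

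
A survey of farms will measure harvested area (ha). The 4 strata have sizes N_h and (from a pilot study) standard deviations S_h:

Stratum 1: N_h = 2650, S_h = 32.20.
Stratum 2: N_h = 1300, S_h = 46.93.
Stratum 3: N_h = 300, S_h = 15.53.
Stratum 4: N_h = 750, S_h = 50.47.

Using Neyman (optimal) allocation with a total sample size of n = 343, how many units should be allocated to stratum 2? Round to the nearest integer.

Neyman allocation: n_h = n · N_h S_h / Σ N_i S_i, with n = 343.
  stratum 1: N_h·S_h = 2650·32.20 = 85330.00
  stratum 2: N_h·S_h = 1300·46.93 = 61009.00
  stratum 3: N_h·S_h = 300·15.53 = 4659.00
  stratum 4: N_h·S_h = 750·50.47 = 37852.50
Σ N_h S_h = 188850.50
n for stratum 2 = 343·61009.00/188850.50 = 110.808 → 111

111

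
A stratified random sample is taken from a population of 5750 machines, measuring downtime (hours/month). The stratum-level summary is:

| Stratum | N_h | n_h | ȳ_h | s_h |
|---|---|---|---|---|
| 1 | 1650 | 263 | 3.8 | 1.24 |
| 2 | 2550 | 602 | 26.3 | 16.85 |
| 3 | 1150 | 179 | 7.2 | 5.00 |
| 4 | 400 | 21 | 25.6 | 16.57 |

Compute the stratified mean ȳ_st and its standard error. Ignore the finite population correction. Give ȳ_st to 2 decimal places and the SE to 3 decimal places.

ȳ_st = Σ W_h ȳ_h = (1650·3.8 + 2550·26.3 + 1150·7.2 + 400·25.6)/5750 = 15.97478
V̂(ȳ_st) = Σ W_h² s_h²/n_h, with W_h = N_h/N and N = 5750:
  stratum 1: (1650/5750)²·1.24²/263 = 0.000481415
  stratum 2: (2550/5750)²·16.85²/602 = 0.0927573
  stratum 3: (1150/5750)²·5.00²/179 = 0.00558659
  stratum 4: (400/5750)²·16.57²/21 = 0.0632718
V̂(ȳ_st) = 0.162097
SE(ȳ_st) = √0.162097 = 0.402613

ȳ_st ≈ 15.97, SE ≈ 0.403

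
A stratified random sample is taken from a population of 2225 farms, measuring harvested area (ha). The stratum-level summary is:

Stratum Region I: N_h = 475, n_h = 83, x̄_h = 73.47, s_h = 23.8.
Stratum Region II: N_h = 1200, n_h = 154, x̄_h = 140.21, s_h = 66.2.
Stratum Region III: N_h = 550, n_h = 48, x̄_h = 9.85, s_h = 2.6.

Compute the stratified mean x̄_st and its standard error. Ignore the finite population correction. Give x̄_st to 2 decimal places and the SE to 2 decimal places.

x̄_st ≈ 93.74, SE ≈ 2.93

x̄_st = Σ W_h x̄_h = (475·73.47 + 1200·140.21 + 550·9.85)/2225 = 93.73831
V̂(x̄_st) = Σ W_h² s_h²/n_h, with W_h = N_h/N and N = 2225:
  stratum Region I: (475/2225)²·23.8²/83 = 0.311031
  stratum Region II: (1200/2225)²·66.2²/154 = 8.27747
  stratum Region III: (550/2225)²·2.6²/48 = 0.00860539
V̂(x̄_st) = 8.59711
SE(x̄_st) = √8.59711 = 2.93208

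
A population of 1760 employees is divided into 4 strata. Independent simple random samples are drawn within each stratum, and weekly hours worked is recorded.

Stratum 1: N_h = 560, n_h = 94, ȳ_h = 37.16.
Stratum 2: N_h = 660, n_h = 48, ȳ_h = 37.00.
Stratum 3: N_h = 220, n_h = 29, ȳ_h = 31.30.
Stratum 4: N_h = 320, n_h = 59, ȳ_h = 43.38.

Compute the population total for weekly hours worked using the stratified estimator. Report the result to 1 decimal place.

τ̂_st ≈ 65997.2

τ̂_st = Σ N_h ȳ_h = 560·37.16 + 660·37.00 + 220·31.30 + 320·43.38 = 65997.2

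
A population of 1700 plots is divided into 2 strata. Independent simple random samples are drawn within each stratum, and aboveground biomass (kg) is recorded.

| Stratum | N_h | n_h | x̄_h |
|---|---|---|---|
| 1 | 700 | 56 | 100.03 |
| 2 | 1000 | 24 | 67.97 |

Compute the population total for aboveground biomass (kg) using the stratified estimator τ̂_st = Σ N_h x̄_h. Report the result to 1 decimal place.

τ̂_st = Σ N_h x̄_h = 700·100.03 + 1000·67.97 = 137991.0

τ̂_st ≈ 137991.0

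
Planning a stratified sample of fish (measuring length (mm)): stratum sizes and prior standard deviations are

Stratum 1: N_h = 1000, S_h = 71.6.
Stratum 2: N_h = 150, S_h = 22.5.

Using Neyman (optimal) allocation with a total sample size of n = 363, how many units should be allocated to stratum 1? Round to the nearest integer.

347

Neyman allocation: n_h = n · N_h S_h / Σ N_i S_i, with n = 363.
  stratum 1: N_h·S_h = 1000·71.6 = 71600.00
  stratum 2: N_h·S_h = 150·22.5 = 3375.00
Σ N_h S_h = 74975.00
n for stratum 1 = 363·71600.00/74975.00 = 346.660 → 347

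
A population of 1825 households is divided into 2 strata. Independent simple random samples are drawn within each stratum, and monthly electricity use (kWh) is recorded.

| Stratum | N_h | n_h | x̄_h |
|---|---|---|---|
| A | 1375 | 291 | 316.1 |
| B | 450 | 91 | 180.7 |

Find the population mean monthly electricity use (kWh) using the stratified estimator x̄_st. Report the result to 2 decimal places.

N = Σ N_h = 1825. Stratum weights W_h = N_h/N.
x̄_st = (1375·316.1 + 450·180.7) / 1825 = 282.7137

x̄_st ≈ 282.71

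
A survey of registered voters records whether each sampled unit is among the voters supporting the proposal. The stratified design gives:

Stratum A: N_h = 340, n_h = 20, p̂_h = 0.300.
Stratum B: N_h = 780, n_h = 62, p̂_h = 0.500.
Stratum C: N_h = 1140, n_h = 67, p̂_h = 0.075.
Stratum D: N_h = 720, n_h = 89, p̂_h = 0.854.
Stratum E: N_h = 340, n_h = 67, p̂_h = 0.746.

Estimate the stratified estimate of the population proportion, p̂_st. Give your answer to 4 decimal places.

p̂_st ≈ 0.4355

N = 3320; stratum weights W_h = N_h/N.
p̂_st = Σ W_h p̂_h = (340·0.300 + 780·0.500 + 1140·0.075 + 720·0.854 + 340·0.746)/3320 = 0.43555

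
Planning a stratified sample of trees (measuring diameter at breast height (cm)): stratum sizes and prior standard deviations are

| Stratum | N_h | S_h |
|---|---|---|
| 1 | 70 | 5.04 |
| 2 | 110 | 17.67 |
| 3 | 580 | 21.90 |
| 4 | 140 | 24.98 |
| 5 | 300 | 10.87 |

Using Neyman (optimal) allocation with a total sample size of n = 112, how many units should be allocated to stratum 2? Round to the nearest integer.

Neyman allocation: n_h = n · N_h S_h / Σ N_i S_i, with n = 112.
  stratum 1: N_h·S_h = 70·5.04 = 352.80
  stratum 2: N_h·S_h = 110·17.67 = 1943.70
  stratum 3: N_h·S_h = 580·21.90 = 12702.00
  stratum 4: N_h·S_h = 140·24.98 = 3497.20
  stratum 5: N_h·S_h = 300·10.87 = 3261.00
Σ N_h S_h = 21756.70
n for stratum 2 = 112·1943.70/21756.70 = 10.006 → 10

10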